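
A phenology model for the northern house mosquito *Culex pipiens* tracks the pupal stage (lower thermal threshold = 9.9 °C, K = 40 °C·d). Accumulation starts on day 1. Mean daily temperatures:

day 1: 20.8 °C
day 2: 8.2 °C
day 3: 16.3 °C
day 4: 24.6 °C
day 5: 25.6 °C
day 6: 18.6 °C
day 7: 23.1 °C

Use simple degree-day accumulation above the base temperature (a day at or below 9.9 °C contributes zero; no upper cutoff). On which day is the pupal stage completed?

Daily DD above 9.9 °C: 10.9, 0.0, 6.4, 14.7, 15.7, 8.7, 13.2.
Cumulative: 10.9, 10.9, 17.3, 32.0, 47.7, 56.4, 69.6.
The total first reaches 40 DD on day 5.

day 5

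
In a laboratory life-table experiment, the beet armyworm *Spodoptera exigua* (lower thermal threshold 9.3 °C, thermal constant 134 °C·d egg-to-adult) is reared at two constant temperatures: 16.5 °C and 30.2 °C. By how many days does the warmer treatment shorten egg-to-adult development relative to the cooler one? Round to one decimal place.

12.2 days

At 16.5 °C: 134 / (16.5 − 9.3) = 134 / 7.2 = 18.611 d.
At 30.2 °C: 134 / (30.2 − 9.3) = 134 / 20.9 = 6.411 d.
Difference = |18.611 − 6.411| = 12.200 ≈ 12.2 days.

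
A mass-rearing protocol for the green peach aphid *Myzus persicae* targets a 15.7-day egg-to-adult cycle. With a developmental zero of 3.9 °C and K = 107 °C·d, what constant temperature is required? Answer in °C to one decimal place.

10.7 °C

Required daily accumulation = 107 / 15.7 = 6.815 DD/day.
T = T_base + 6.815 = 3.9 + 6.815 = 10.715 ≈ 10.7 °C.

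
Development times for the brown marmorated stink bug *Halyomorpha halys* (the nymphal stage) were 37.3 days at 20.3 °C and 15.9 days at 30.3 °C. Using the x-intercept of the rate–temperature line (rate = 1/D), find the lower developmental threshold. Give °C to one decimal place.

Under the model K = D·(T − T_b), so D₁·(T₁ − T_b) = D₂·(T₂ − T_b).
37.3·(20.3 − T_b) = 15.9·(30.3 − T_b)
T_b = (37.3·20.3 − 15.9·30.3) / (37.3 − 15.9) = 275.42 / 21.4 = 12.870 °C ≈ 12.9 °C.

12.9 °C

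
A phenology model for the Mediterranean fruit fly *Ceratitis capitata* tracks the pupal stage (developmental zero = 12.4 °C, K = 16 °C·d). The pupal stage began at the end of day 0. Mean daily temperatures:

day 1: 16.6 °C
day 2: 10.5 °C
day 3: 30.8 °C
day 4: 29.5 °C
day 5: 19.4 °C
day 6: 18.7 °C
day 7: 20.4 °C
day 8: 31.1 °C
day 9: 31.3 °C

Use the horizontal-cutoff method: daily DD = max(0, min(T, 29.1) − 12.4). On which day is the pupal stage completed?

Daily DD above 12.4 °C (capped at 16.7): 4.2, 0.0, 16.7, 16.7, 7.0, 6.3, 8.0, 16.7, 16.7.
Cumulative: 4.2, 4.2, 20.9, 37.6, 44.6, 50.9, 58.9, 75.6, 92.3.
The total first reaches 16 DD on day 3.

day 3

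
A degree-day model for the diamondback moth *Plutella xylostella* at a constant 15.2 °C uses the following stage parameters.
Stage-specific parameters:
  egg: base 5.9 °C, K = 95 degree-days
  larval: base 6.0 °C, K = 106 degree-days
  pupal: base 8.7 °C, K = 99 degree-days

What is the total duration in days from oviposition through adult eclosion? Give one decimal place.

egg: 95 / (15.2 − 5.9) = 95 / 9.3 = 10.215 d.
larval: 106 / (15.2 − 6.0) = 106 / 9.2 = 11.522 d.
pupal: 99 / (15.2 − 8.7) = 99 / 6.5 = 15.231 d.
Sum = 36.968 ≈ 37.0 days.

37.0 days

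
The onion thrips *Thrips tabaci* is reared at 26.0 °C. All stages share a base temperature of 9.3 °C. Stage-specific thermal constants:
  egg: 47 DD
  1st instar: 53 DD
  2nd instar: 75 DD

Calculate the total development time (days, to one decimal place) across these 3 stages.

10.5 days

Daily accumulation at 26.0 °C = 26.0 − 9.3 = 16.7 DD/day.
Total K = 47 + 53 + 75 = 175 DD.
Total duration = 175 / 16.7 = 10.479 ≈ 10.5 days.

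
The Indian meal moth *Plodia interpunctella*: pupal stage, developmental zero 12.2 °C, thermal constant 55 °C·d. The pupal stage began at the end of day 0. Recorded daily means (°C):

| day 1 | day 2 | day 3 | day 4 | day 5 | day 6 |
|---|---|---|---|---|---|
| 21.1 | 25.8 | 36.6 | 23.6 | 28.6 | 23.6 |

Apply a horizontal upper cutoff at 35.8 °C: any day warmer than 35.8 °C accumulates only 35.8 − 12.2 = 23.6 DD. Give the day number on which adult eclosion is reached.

day 4

Daily DD above 12.2 °C (capped at 23.6): 8.9, 13.6, 23.6, 11.4, 16.4, 11.4.
Cumulative: 8.9, 22.5, 46.1, 57.5, 73.9, 85.3.
The total first reaches 55 DD on day 4.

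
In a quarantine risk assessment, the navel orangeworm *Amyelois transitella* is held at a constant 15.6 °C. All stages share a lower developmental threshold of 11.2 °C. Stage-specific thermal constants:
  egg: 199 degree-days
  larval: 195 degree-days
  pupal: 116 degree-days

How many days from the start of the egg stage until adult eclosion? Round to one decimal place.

115.9 days

Daily accumulation at 15.6 °C = 15.6 − 11.2 = 4.4 DD/day.
Total K = 199 + 195 + 116 = 510 DD.
Total duration = 510 / 4.4 = 115.909 ≈ 115.9 days.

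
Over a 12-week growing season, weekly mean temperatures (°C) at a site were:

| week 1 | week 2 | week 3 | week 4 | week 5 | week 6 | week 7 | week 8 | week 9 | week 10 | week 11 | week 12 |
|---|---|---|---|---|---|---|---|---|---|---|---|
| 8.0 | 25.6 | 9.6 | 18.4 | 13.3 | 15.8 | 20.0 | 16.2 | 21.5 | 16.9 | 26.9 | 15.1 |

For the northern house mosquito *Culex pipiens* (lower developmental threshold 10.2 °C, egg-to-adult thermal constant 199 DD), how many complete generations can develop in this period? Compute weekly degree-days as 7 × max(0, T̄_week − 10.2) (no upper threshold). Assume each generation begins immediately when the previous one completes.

Weekly DD (7 × max(0, T̄ − 10.2)): 0.0, 107.8, 0.0, 57.4, 21.7, 39.2, 68.6, 42.0, 79.1, 46.9, 116.9, 34.3.
Season total = 613.9 DD.
Complete generations = ⌊613.9 / 199⌋ = 3.

3 generations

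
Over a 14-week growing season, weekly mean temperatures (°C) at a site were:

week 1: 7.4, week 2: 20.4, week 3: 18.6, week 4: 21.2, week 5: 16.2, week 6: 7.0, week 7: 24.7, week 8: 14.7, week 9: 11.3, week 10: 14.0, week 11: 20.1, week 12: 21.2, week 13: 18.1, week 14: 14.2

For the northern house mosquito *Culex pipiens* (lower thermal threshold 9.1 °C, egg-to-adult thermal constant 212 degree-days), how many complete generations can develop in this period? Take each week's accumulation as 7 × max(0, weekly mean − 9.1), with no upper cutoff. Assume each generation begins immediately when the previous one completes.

3 generations

Weekly DD (7 × max(0, T̄ − 9.1)): 0.0, 79.1, 66.5, 84.7, 49.7, 0.0, 109.2, 39.2, 15.4, 34.3, 77.0, 84.7, 63.0, 35.7.
Season total = 738.5 DD.
Complete generations = ⌊738.5 / 212⌋ = 3.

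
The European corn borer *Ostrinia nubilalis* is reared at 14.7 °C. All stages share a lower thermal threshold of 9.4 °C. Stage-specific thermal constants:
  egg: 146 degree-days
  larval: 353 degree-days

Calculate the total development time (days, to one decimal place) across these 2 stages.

94.2 days

Daily accumulation at 14.7 °C = 14.7 − 9.4 = 5.3 DD/day.
Total K = 146 + 353 = 499 DD.
Total duration = 499 / 5.3 = 94.151 ≈ 94.2 days.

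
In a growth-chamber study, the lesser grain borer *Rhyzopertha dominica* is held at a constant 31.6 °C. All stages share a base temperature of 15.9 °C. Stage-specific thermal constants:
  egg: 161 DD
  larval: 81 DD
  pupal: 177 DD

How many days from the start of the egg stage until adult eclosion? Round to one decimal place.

Daily accumulation at 31.6 °C = 31.6 − 15.9 = 15.7 DD/day.
Total K = 161 + 81 + 177 = 419 DD.
Total duration = 419 / 15.7 = 26.688 ≈ 26.7 days.

26.7 days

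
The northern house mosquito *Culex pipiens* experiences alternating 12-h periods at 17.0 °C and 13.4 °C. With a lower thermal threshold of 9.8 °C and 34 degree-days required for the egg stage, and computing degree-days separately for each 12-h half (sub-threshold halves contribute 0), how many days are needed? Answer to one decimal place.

6.3 days

Day half: max(0, 17.0 − 9.8) × 0.5 = 7.2 × 0.5 = 3.60 DD.
Night half: max(0, 13.4 − 9.8) × 0.5 = 3.6 × 0.5 = 1.80 DD.
Per 24 h: 5.40 DD/day.
Duration = 34 / 5.40 = 6.296 ≈ 6.3 days.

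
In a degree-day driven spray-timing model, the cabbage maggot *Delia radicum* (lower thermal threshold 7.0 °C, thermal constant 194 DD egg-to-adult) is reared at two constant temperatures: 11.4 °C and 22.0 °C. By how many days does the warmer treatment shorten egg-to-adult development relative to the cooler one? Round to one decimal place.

31.2 days

At 11.4 °C: 194 / (11.4 − 7.0) = 194 / 4.4 = 44.091 d.
At 22.0 °C: 194 / (22.0 − 7.0) = 194 / 15.0 = 12.933 d.
Difference = |44.091 − 12.933| = 31.158 ≈ 31.2 days.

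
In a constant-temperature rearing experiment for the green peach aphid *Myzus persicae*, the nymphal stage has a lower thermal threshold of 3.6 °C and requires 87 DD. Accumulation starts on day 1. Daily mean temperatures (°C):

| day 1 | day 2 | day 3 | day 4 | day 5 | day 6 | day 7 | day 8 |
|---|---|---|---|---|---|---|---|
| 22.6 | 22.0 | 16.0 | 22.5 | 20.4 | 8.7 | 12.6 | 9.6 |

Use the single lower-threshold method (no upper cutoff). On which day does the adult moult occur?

Daily DD above 3.6 °C: 19.0, 18.4, 12.4, 18.9, 16.8, 5.1, 9.0, 6.0.
Cumulative: 19.0, 37.4, 49.8, 68.7, 85.5, 90.6, 99.6, 105.6.
The total first reaches 87 DD on day 6.

day 6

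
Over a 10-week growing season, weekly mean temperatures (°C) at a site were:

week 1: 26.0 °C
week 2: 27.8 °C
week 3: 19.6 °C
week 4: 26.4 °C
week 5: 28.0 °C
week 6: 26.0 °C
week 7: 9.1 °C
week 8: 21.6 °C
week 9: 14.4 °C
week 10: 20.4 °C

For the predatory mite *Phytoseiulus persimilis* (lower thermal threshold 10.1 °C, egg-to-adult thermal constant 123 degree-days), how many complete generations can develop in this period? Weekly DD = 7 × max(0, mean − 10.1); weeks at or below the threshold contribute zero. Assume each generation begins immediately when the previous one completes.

Weekly DD (7 × max(0, T̄ − 10.1)): 111.3, 123.9, 66.5, 114.1, 125.3, 111.3, 0.0, 80.5, 30.1, 72.1.
Season total = 835.1 DD.
Complete generations = ⌊835.1 / 123⌋ = 6.

6 generations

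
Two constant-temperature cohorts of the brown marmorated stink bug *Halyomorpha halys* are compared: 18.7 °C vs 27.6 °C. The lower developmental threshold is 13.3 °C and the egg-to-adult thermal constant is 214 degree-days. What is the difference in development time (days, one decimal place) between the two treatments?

24.7 days

At 18.7 °C: 214 / (18.7 − 13.3) = 214 / 5.4 = 39.630 d.
At 27.6 °C: 214 / (27.6 − 13.3) = 214 / 14.3 = 14.965 d.
Difference = |39.630 − 14.965| = 24.665 ≈ 24.7 days.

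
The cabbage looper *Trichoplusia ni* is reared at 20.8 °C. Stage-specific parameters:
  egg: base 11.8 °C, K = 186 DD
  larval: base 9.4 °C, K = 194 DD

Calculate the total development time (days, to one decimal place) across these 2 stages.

egg: 186 / (20.8 − 11.8) = 186 / 9.0 = 20.667 d.
larval: 194 / (20.8 − 9.4) = 194 / 11.4 = 17.018 d.
Sum = 37.684 ≈ 37.7 days.

37.7 days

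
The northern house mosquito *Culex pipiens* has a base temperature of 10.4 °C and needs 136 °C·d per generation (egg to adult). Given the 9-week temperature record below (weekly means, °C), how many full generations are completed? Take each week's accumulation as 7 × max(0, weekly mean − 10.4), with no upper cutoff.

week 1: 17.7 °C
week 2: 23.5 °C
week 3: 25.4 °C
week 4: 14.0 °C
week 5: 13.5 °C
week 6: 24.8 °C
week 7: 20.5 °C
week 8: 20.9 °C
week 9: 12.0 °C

4 generations

Weekly DD (7 × max(0, T̄ − 10.4)): 51.1, 91.7, 105.0, 25.2, 21.7, 100.8, 70.7, 73.5, 11.2.
Season total = 550.9 DD.
Complete generations = ⌊550.9 / 136⌋ = 4.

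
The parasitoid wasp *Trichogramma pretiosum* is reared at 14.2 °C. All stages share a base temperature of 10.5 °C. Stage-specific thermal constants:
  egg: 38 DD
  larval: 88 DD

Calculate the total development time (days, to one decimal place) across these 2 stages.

34.1 days

Daily accumulation at 14.2 °C = 14.2 − 10.5 = 3.7 DD/day.
Total K = 38 + 88 = 126 DD.
Total duration = 126 / 3.7 = 34.054 ≈ 34.1 days.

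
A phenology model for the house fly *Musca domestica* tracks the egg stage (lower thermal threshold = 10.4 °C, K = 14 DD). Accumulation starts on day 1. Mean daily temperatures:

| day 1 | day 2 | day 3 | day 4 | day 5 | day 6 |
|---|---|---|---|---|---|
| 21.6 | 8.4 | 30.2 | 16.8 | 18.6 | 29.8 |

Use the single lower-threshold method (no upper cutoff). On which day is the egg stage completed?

Daily DD above 10.4 °C: 11.2, 0.0, 19.8, 6.4, 8.2, 19.4.
Cumulative: 11.2, 11.2, 31.0, 37.4, 45.6, 65.0.
The total first reaches 14 DD on day 3.

day 3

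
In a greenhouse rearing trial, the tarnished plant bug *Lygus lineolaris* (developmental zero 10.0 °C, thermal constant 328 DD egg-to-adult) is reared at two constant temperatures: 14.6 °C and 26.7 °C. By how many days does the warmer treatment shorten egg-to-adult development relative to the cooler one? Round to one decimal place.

At 14.6 °C: 328 / (14.6 − 10.0) = 328 / 4.6 = 71.304 d.
At 26.7 °C: 328 / (26.7 − 10.0) = 328 / 16.7 = 19.641 d.
Difference = |71.304 − 19.641| = 51.664 ≈ 51.7 days.

51.7 days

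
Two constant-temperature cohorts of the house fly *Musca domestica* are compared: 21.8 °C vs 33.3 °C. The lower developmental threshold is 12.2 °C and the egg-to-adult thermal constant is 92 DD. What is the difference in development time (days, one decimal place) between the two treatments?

At 21.8 °C: 92 / (21.8 − 12.2) = 92 / 9.6 = 9.583 d.
At 33.3 °C: 92 / (33.3 − 12.2) = 92 / 21.1 = 4.360 d.
Difference = |9.583 − 4.360| = 5.223 ≈ 5.2 days.

5.2 days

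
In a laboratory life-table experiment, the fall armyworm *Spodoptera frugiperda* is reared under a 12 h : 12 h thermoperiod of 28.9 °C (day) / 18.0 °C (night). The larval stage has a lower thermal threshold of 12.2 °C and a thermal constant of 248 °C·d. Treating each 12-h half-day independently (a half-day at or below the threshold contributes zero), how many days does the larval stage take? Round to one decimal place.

22.0 days

Day half: max(0, 28.9 − 12.2) × 0.5 = 16.7 × 0.5 = 8.35 DD.
Night half: max(0, 18.0 − 12.2) × 0.5 = 5.8 × 0.5 = 2.90 DD.
Per 24 h: 11.25 DD/day.
Duration = 248 / 11.25 = 22.044 ≈ 22.0 days.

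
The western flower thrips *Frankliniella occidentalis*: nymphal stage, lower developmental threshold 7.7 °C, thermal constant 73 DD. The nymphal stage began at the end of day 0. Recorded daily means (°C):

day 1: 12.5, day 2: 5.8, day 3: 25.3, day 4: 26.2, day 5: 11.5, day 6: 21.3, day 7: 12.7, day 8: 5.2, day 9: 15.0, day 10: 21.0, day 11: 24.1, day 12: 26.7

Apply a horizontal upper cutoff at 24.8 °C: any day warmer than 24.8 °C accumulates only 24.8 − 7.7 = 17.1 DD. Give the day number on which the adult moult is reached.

Daily DD above 7.7 °C (capped at 17.1): 4.8, 0.0, 17.1, 17.1, 3.8, 13.6, 5.0, 0.0, 7.3, 13.3, 16.4, 17.1.
Cumulative: 4.8, 4.8, 21.9, 39.0, 42.8, 56.4, 61.4, 61.4, 68.7, 82.0, 98.4, 115.5.
The total first reaches 73 DD on day 10.

day 10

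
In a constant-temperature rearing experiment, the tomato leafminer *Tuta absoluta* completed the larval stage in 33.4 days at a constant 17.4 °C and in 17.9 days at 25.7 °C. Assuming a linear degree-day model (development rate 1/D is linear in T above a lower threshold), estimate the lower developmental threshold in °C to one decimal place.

Linear rate model ⇒ the product D·(T − T_b) is constant across temperatures.
33.4·(17.4 − T_b) = 17.9·(25.7 − T_b)
T_b = (33.4·17.4 − 17.9·25.7) / (33.4 − 17.9) = 121.13 / 15.5 = 7.815 °C ≈ 7.8 °C.

7.8 °C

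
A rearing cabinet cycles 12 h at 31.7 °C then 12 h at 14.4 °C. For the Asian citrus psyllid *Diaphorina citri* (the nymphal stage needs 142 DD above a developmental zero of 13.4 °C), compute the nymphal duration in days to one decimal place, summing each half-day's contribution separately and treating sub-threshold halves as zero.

14.7 days

Day half: max(0, 31.7 − 13.4) × 0.5 = 18.3 × 0.5 = 9.15 DD.
Night half: max(0, 14.4 − 13.4) × 0.5 = 1.0 × 0.5 = 0.50 DD.
Per 24 h: 9.65 DD/day.
Duration = 142 / 9.65 = 14.715 ≈ 14.7 days.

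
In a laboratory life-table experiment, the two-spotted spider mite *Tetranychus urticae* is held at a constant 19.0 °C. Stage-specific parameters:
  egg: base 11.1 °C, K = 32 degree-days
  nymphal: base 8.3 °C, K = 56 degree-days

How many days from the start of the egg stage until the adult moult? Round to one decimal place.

egg: 32 / (19.0 − 11.1) = 32 / 7.9 = 4.051 d.
nymphal: 56 / (19.0 − 8.3) = 56 / 10.7 = 5.234 d.
Sum = 9.284 ≈ 9.3 days.

9.3 days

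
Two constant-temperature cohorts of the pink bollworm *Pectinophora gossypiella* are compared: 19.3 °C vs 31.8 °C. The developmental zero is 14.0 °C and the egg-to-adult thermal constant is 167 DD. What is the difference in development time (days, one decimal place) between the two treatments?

At 19.3 °C: 167 / (19.3 − 14.0) = 167 / 5.3 = 31.509 d.
At 31.8 °C: 167 / (31.8 − 14.0) = 167 / 17.8 = 9.382 d.
Difference = |31.509 − 9.382| = 22.127 ≈ 22.1 days.

22.1 days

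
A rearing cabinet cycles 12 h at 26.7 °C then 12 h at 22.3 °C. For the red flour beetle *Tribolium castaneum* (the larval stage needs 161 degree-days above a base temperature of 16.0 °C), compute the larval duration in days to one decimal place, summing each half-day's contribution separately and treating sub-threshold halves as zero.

18.9 days

Day half: max(0, 26.7 − 16.0) × 0.5 = 10.7 × 0.5 = 5.35 DD.
Night half: max(0, 22.3 − 16.0) × 0.5 = 6.3 × 0.5 = 3.15 DD.
Per 24 h: 8.50 DD/day.
Duration = 161 / 8.50 = 18.941 ≈ 18.9 days.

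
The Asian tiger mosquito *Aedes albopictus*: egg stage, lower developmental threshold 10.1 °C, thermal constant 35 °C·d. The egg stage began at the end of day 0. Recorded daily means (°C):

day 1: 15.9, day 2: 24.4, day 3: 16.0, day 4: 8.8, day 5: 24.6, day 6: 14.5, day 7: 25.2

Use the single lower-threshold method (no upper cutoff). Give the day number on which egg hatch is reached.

Daily DD above 10.1 °C: 5.8, 14.3, 5.9, 0.0, 14.5, 4.4, 15.1.
Cumulative: 5.8, 20.1, 26.0, 26.0, 40.5, 44.9, 60.0.
The total first reaches 35 DD on day 5.

day 5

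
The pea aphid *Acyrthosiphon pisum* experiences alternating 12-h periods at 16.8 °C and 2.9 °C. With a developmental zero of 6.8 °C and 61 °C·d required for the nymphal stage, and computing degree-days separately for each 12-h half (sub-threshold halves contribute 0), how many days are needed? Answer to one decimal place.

12.2 days

Day half: max(0, 16.8 − 6.8) × 0.5 = 10.0 × 0.5 = 5.00 DD.
Night half: max(0, 2.9 − 6.8) × 0.5 = 0.0 × 0.5 = 0.00 DD.
Per 24 h: 5.00 DD/day.
Duration = 61 / 5.00 = 12.200 ≈ 12.2 days.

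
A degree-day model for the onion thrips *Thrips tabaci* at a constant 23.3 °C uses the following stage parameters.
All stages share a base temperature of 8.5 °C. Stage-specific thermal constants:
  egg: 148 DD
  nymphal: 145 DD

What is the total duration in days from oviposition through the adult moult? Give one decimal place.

19.8 days

Daily accumulation at 23.3 °C = 23.3 − 8.5 = 14.8 DD/day.
Total K = 148 + 145 = 293 DD.
Total duration = 293 / 14.8 = 19.797 ≈ 19.8 days.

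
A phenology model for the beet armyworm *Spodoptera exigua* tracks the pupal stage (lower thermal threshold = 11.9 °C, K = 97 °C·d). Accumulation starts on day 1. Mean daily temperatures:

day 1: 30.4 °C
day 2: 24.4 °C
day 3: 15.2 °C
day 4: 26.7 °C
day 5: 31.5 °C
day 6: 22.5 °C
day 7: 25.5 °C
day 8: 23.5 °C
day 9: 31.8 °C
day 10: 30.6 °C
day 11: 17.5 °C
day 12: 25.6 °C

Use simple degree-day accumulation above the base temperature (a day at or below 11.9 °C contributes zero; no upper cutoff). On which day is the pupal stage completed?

day 8

Daily DD above 11.9 °C: 18.5, 12.5, 3.3, 14.8, 19.6, 10.6, 13.6, 11.6, 19.9, 18.7, 5.6, 13.7.
Cumulative: 18.5, 31.0, 34.3, 49.1, 68.7, 79.3, 92.9, 104.5, 124.4, 143.1, 148.7, 162.4.
The total first reaches 97 DD on day 8.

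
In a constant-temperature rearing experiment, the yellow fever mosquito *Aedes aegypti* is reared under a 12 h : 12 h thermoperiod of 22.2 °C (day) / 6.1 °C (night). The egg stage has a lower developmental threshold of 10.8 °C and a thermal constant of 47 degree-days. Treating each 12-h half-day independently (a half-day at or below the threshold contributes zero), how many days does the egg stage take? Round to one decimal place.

8.2 days

Day half: max(0, 22.2 − 10.8) × 0.5 = 11.4 × 0.5 = 5.70 DD.
Night half: max(0, 6.1 − 10.8) × 0.5 = 0.0 × 0.5 = 0.00 DD.
Per 24 h: 5.70 DD/day.
Duration = 47 / 5.70 = 8.246 ≈ 8.2 days.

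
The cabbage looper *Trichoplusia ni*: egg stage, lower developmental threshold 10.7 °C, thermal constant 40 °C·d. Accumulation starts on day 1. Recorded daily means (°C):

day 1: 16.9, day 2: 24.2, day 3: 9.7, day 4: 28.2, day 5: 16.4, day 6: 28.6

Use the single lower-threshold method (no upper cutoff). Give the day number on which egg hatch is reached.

Daily DD above 10.7 °C: 6.2, 13.5, 0.0, 17.5, 5.7, 17.9.
Cumulative: 6.2, 19.7, 19.7, 37.2, 42.9, 60.8.
The total first reaches 40 DD on day 5.

day 5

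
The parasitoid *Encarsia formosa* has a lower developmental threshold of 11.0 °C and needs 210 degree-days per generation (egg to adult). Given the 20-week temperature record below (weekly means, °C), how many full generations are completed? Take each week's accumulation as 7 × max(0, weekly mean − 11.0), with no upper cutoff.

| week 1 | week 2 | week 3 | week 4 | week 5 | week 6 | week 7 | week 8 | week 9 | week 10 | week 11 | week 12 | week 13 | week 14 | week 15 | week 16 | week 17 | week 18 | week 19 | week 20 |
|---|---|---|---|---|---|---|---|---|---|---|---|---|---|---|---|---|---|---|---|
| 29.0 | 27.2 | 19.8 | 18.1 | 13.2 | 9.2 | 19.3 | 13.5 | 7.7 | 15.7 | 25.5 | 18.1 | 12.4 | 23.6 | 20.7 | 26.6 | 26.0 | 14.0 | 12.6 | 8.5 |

4 generations

Weekly DD (7 × max(0, T̄ − 11.0)): 126.0, 113.4, 61.6, 49.7, 15.4, 0.0, 58.1, 17.5, 0.0, 32.9, 101.5, 49.7, 9.8, 88.2, 67.9, 109.2, 105.0, 21.0, 11.2, 0.0.
Season total = 1038.1 DD.
Complete generations = ⌊1038.1 / 210⌋ = 4.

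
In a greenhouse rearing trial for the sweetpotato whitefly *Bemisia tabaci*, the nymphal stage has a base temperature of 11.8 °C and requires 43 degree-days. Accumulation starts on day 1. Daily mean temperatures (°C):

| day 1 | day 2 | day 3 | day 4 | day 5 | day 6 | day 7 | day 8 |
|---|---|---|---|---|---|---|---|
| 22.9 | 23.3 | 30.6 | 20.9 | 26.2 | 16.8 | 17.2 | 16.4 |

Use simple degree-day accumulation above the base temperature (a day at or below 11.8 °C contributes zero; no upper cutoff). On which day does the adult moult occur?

day 4

Daily DD above 11.8 °C: 11.1, 11.5, 18.8, 9.1, 14.4, 5.0, 5.4, 4.6.
Cumulative: 11.1, 22.6, 41.4, 50.5, 64.9, 69.9, 75.3, 79.9.
The total first reaches 43 DD on day 4.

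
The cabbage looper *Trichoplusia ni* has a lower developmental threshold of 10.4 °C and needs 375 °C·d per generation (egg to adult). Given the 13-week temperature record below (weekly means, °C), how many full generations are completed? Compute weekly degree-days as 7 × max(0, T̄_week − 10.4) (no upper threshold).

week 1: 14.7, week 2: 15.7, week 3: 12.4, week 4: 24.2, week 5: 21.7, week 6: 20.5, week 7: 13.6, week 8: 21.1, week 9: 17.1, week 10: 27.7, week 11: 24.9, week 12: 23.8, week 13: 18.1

2 generations

Weekly DD (7 × max(0, T̄ − 10.4)): 30.1, 37.1, 14.0, 96.6, 79.1, 70.7, 22.4, 74.9, 46.9, 121.1, 101.5, 93.8, 53.9.
Season total = 842.1 DD.
Complete generations = ⌊842.1 / 375⌋ = 2.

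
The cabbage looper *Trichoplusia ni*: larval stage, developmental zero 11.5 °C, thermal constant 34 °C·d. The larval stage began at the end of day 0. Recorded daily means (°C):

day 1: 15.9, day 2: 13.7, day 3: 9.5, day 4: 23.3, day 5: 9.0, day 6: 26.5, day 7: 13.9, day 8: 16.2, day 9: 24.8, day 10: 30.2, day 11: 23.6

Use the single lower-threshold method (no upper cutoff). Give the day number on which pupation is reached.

Daily DD above 11.5 °C: 4.4, 2.2, 0.0, 11.8, 0.0, 15.0, 2.4, 4.7, 13.3, 18.7, 12.1.
Cumulative: 4.4, 6.6, 6.6, 18.4, 18.4, 33.4, 35.8, 40.5, 53.8, 72.5, 84.6.
The total first reaches 34 DD on day 7.

day 7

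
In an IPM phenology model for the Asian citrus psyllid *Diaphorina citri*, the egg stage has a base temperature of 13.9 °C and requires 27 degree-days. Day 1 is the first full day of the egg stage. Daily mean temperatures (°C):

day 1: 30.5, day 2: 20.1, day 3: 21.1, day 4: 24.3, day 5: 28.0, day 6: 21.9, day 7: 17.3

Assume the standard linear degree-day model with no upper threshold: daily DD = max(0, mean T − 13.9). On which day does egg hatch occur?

Daily DD above 13.9 °C: 16.6, 6.2, 7.2, 10.4, 14.1, 8.0, 3.4.
Cumulative: 16.6, 22.8, 30.0, 40.4, 54.5, 62.5, 65.9.
The total first reaches 27 DD on day 3.

day 3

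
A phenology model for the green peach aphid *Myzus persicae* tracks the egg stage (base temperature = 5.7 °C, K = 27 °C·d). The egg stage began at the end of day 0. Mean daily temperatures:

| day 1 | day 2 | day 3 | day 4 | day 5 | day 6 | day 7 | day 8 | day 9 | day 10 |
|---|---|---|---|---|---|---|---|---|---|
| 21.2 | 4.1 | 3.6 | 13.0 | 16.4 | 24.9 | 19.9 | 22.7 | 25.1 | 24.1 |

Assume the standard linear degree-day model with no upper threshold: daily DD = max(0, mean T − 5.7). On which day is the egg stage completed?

Daily DD above 5.7 °C: 15.5, 0.0, 0.0, 7.3, 10.7, 19.2, 14.2, 17.0, 19.4, 18.4.
Cumulative: 15.5, 15.5, 15.5, 22.8, 33.5, 52.7, 66.9, 83.9, 103.3, 121.7.
The total first reaches 27 DD on day 5.

day 5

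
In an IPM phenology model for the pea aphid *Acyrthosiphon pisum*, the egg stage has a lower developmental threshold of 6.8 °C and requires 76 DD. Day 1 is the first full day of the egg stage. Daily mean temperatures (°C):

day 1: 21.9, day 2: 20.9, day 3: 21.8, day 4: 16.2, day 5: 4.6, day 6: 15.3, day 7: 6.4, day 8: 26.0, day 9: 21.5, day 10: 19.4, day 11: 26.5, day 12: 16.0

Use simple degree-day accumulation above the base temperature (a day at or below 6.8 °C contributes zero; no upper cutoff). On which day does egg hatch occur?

Daily DD above 6.8 °C: 15.1, 14.1, 15.0, 9.4, 0.0, 8.5, 0.0, 19.2, 14.7, 12.6, 19.7, 9.2.
Cumulative: 15.1, 29.2, 44.2, 53.6, 53.6, 62.1, 62.1, 81.3, 96.0, 108.6, 128.3, 137.5.
The total first reaches 76 DD on day 8.

day 8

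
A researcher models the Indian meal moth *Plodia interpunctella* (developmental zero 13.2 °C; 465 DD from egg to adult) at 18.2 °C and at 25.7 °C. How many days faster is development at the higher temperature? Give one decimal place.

At 18.2 °C: 465 / (18.2 − 13.2) = 465 / 5.0 = 93.000 d.
At 25.7 °C: 465 / (25.7 − 13.2) = 465 / 12.5 = 37.200 d.
Difference = |93.000 − 37.200| = 55.800 ≈ 55.8 days.

55.8 days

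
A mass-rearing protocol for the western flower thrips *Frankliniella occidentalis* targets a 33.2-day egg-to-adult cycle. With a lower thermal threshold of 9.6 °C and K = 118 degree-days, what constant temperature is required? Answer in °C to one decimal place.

Required daily accumulation = 118 / 33.2 = 3.554 DD/day.
T = T_base + 3.554 = 9.6 + 3.554 = 13.154 ≈ 13.2 °C.

13.2 °C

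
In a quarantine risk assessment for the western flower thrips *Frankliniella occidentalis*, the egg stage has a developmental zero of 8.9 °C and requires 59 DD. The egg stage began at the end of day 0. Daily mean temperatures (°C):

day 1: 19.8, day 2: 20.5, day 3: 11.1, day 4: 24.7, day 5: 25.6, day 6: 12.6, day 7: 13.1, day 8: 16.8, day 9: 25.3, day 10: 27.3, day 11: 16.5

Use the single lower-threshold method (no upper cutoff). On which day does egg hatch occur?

Daily DD above 8.9 °C: 10.9, 11.6, 2.2, 15.8, 16.7, 3.7, 4.2, 7.9, 16.4, 18.4, 7.6.
Cumulative: 10.9, 22.5, 24.7, 40.5, 57.2, 60.9, 65.1, 73.0, 89.4, 107.8, 115.4.
The total first reaches 59 DD on day 6.

day 6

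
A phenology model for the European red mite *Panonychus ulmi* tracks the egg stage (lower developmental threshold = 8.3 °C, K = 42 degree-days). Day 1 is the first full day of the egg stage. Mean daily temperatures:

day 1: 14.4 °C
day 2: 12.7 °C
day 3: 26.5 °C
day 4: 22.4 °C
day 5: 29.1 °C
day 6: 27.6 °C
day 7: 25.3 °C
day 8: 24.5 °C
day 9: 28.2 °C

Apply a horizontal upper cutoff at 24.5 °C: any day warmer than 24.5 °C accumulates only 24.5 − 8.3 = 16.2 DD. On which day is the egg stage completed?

day 5

Daily DD above 8.3 °C (capped at 16.2): 6.1, 4.4, 16.2, 14.1, 16.2, 16.2, 16.2, 16.2, 16.2.
Cumulative: 6.1, 10.5, 26.7, 40.8, 57.0, 73.2, 89.4, 105.6, 121.8.
The total first reaches 42 DD on day 5.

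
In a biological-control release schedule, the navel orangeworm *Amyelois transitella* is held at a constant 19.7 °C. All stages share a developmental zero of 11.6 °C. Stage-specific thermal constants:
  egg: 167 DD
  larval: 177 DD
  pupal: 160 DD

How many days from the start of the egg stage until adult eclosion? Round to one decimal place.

Daily accumulation at 19.7 °C = 19.7 − 11.6 = 8.1 DD/day.
Total K = 167 + 177 + 160 = 504 DD.
Total duration = 504 / 8.1 = 62.222 ≈ 62.2 days.

62.2 days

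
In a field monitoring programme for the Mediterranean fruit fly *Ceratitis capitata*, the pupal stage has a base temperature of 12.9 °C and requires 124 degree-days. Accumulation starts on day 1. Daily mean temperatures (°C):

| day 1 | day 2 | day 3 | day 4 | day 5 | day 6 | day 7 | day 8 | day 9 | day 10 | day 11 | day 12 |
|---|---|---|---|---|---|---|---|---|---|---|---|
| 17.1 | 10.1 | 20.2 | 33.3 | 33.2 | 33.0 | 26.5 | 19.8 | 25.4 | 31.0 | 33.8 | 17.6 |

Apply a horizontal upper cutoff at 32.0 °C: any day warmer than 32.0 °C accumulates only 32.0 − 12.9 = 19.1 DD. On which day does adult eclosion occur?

Daily DD above 12.9 °C (capped at 19.1): 4.2, 0.0, 7.3, 19.1, 19.1, 19.1, 13.6, 6.9, 12.5, 18.1, 19.1, 4.7.
Cumulative: 4.2, 4.2, 11.5, 30.6, 49.7, 68.8, 82.4, 89.3, 101.8, 119.9, 139.0, 143.7.
The total first reaches 124 DD on day 11.

day 11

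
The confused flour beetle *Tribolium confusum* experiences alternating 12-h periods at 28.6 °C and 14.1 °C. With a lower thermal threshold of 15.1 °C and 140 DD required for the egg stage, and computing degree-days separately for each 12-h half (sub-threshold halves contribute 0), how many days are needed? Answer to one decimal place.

Day half: max(0, 28.6 − 15.1) × 0.5 = 13.5 × 0.5 = 6.75 DD.
Night half: max(0, 14.1 − 15.1) × 0.5 = 0.0 × 0.5 = 0.00 DD.
Per 24 h: 6.75 DD/day.
Duration = 140 / 6.75 = 20.741 ≈ 20.7 days.

20.7 days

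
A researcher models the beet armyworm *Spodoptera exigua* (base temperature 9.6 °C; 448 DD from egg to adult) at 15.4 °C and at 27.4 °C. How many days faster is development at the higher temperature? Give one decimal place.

52.1 days

At 15.4 °C: 448 / (15.4 − 9.6) = 448 / 5.8 = 77.241 d.
At 27.4 °C: 448 / (27.4 − 9.6) = 448 / 17.8 = 25.169 d.
Difference = |77.241 − 25.169| = 52.073 ≈ 52.1 days.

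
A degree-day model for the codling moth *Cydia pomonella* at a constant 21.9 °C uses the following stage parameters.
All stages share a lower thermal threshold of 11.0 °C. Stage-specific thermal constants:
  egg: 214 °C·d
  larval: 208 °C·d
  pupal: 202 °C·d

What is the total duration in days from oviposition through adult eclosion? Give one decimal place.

Daily accumulation at 21.9 °C = 21.9 − 11.0 = 10.9 DD/day.
Total K = 214 + 208 + 202 = 624 DD.
Total duration = 624 / 10.9 = 57.248 ≈ 57.2 days.

57.2 days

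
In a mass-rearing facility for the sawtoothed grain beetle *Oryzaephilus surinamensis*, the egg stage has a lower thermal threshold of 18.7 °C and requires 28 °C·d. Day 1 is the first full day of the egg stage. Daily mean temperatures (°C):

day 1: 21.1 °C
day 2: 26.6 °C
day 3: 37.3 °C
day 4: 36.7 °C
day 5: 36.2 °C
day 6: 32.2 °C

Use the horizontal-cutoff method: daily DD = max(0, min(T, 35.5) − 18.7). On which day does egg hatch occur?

day 4

Daily DD above 18.7 °C (capped at 16.8): 2.4, 7.9, 16.8, 16.8, 16.8, 13.5.
Cumulative: 2.4, 10.3, 27.1, 43.9, 60.7, 74.2.
The total first reaches 28 DD on day 4.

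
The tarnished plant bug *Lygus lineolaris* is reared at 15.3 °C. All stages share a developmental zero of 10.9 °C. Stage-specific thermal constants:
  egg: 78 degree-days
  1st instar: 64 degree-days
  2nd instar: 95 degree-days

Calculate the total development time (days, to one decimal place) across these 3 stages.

Daily accumulation at 15.3 °C = 15.3 − 10.9 = 4.4 DD/day.
Total K = 78 + 64 + 95 = 237 DD.
Total duration = 237 / 4.4 = 53.864 ≈ 53.9 days.

53.9 days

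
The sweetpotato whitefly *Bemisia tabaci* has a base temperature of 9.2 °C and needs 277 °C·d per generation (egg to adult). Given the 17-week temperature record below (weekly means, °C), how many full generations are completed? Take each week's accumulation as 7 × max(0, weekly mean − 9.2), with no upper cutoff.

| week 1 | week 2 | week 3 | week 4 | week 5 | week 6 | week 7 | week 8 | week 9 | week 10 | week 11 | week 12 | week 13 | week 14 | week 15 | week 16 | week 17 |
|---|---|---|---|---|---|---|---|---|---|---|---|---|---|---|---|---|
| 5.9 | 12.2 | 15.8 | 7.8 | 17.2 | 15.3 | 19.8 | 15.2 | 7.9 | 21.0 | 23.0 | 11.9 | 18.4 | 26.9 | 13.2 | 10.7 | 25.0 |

Weekly DD (7 × max(0, T̄ − 9.2)): 0.0, 21.0, 46.2, 0.0, 56.0, 42.7, 74.2, 42.0, 0.0, 82.6, 96.6, 18.9, 64.4, 123.9, 28.0, 10.5, 110.6.
Season total = 817.6 DD.
Complete generations = ⌊817.6 / 277⌋ = 2.

2 generations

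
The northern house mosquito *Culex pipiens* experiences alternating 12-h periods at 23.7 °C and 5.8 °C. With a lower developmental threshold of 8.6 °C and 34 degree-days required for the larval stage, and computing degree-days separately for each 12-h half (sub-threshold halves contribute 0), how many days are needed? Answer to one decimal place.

4.5 days

Day half: max(0, 23.7 − 8.6) × 0.5 = 15.1 × 0.5 = 7.55 DD.
Night half: max(0, 5.8 − 8.6) × 0.5 = 0.0 × 0.5 = 0.00 DD.
Per 24 h: 7.55 DD/day.
Duration = 34 / 7.55 = 4.503 ≈ 4.5 days.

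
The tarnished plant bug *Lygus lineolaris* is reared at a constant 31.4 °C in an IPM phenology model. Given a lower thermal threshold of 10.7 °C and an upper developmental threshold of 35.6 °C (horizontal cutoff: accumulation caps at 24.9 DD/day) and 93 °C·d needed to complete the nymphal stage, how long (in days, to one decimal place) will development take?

4.5 days

Daily accumulation = 31.4 − 10.7 = 20.7 DD/day.
Duration = 93 / 20.7 = 4.493 ≈ 4.5 days.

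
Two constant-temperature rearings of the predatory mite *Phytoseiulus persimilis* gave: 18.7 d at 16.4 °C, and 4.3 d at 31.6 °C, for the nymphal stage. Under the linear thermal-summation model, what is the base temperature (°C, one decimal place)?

11.9 °C

Linear rate model ⇒ the product D·(T − T_b) is constant across temperatures.
18.7·(16.4 − T_b) = 4.3·(31.6 − T_b)
T_b = (18.7·16.4 − 4.3·31.6) / (18.7 − 4.3) = 170.80 / 14.4 = 11.861 °C ≈ 11.9 °C.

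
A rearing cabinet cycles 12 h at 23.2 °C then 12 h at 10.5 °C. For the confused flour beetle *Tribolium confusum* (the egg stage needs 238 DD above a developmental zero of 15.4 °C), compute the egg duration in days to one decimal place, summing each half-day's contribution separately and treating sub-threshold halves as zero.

Day half: max(0, 23.2 − 15.4) × 0.5 = 7.8 × 0.5 = 3.90 DD.
Night half: max(0, 10.5 − 15.4) × 0.5 = 0.0 × 0.5 = 0.00 DD.
Per 24 h: 3.90 DD/day.
Duration = 238 / 3.90 = 61.026 ≈ 61.0 days.

61.0 days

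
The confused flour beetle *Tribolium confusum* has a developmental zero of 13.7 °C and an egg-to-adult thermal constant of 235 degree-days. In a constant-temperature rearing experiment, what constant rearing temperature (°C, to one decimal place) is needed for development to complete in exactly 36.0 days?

Required daily accumulation = 235 / 36.0 = 6.528 DD/day.
T = T_base + 6.528 = 13.7 + 6.528 = 20.228 ≈ 20.2 °C.

20.2 °C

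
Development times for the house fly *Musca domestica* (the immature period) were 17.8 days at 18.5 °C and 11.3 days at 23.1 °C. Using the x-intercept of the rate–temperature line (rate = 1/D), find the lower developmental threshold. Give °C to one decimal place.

Linear rate model ⇒ the product D·(T − T_b) is constant across temperatures.
17.8·(18.5 − T_b) = 11.3·(23.1 − T_b)
T_b = (17.8·18.5 − 11.3·23.1) / (17.8 − 11.3) = 68.27 / 6.5 = 10.503 °C ≈ 10.5 °C.

10.5 °C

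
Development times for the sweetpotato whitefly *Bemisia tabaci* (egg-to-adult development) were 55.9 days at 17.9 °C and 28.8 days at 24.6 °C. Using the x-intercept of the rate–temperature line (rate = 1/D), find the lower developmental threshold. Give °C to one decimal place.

Linear rate model ⇒ the product D·(T − T_b) is constant across temperatures.
55.9·(17.9 − T_b) = 28.8·(24.6 − T_b)
T_b = (55.9·17.9 − 28.8·24.6) / (55.9 − 28.8) = 292.13 / 27.1 = 10.780 °C ≈ 10.8 °C.

10.8 °C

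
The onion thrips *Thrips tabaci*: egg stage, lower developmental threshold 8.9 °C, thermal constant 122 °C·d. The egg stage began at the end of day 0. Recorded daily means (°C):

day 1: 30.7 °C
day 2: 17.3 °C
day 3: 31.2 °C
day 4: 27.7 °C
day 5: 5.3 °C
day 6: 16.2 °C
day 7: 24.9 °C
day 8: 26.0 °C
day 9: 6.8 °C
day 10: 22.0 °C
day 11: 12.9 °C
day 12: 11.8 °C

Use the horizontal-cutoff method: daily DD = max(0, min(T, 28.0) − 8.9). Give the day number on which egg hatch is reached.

day 11

Daily DD above 8.9 °C (capped at 19.1): 19.1, 8.4, 19.1, 18.8, 0.0, 7.3, 16.0, 17.1, 0.0, 13.1, 4.0, 2.9.
Cumulative: 19.1, 27.5, 46.6, 65.4, 65.4, 72.7, 88.7, 105.8, 105.8, 118.9, 122.9, 125.8.
The total first reaches 122 DD on day 11.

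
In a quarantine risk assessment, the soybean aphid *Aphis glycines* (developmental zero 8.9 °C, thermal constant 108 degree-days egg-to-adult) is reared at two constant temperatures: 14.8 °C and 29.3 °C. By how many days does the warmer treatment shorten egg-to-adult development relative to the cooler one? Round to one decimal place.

At 14.8 °C: 108 / (14.8 − 8.9) = 108 / 5.9 = 18.305 d.
At 29.3 °C: 108 / (29.3 − 8.9) = 108 / 20.4 = 5.294 d.
Difference = |18.305 − 5.294| = 13.011 ≈ 13.0 days.

13.0 days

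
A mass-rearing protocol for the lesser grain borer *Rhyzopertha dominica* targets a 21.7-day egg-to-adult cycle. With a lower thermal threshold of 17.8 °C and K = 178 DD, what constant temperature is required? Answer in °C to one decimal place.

26.0 °C

Required daily accumulation = 178 / 21.7 = 8.203 DD/day.
T = T_base + 8.203 = 17.8 + 8.203 = 26.003 ≈ 26.0 °C.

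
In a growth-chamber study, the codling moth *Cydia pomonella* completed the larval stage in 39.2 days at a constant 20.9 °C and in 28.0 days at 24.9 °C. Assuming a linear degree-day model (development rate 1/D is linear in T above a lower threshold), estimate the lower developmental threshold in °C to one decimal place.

Under the model K = D·(T − T_b), so D₁·(T₁ − T_b) = D₂·(T₂ − T_b).
39.2·(20.9 − T_b) = 28.0·(24.9 − T_b)
T_b = (39.2·20.9 − 28.0·24.9) / (39.2 − 28.0) = 122.08 / 11.2 = 10.900 °C ≈ 10.9 °C.

10.9 °C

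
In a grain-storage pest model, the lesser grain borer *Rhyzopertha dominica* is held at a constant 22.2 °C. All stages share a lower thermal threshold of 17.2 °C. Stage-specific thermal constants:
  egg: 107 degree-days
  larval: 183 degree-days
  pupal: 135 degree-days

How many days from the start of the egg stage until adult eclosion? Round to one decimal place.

Daily accumulation at 22.2 °C = 22.2 − 17.2 = 5.0 DD/day.
Total K = 107 + 183 + 135 = 425 DD.
Total duration = 425 / 5.0 = 85.000 ≈ 85.0 days.

85.0 days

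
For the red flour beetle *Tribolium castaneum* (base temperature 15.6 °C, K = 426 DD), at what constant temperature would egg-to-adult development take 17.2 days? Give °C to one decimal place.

40.4 °C

Required daily accumulation = 426 / 17.2 = 24.767 DD/day.
T = T_base + 24.767 = 15.6 + 24.767 = 40.367 ≈ 40.4 °C.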